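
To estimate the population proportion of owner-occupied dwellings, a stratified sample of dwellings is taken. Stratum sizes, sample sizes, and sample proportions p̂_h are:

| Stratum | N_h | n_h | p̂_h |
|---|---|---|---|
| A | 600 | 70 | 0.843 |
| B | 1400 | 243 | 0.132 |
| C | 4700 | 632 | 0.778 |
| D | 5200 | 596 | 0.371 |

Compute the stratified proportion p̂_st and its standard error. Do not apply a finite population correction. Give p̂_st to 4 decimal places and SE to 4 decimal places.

N = 11900; stratum weights W_h = N_h/N.
p̂_st = Σ W_h p̂_h = (600·0.843 + 1400·0.132 + 4700·0.778 + 5200·0.371)/11900 = 0.52743
V̂(p̂_st) = Σ W_h² p̂_h(1−p̂_h)/(n_h−1):
  stratum A: (600/11900)²·0.843·0.157/69 = 4.87626e-06
  stratum B: (1400/11900)²·0.132·0.868/242 = 6.553e-06
  stratum C: (4700/11900)²·0.778·0.222/631 = 4.26978e-05
  stratum D: (5200/11900)²·0.371·0.629/595 = 7.48894e-05
V̂(p̂_st) = 0.000129016; SE = √V̂ = 0.0113585

p̂_st ≈ 0.5274, SE ≈ 0.0114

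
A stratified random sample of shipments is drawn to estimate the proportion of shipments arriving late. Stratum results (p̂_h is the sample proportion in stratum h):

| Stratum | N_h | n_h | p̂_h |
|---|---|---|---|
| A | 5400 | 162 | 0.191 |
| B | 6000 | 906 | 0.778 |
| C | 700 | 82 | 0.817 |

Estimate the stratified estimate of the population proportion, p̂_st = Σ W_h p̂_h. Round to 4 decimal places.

N = 12100; stratum weights W_h = N_h/N.
p̂_st = Σ W_h p̂_h = (5400·0.191 + 6000·0.778 + 700·0.817)/12100 = 0.51829

p̂_st ≈ 0.5183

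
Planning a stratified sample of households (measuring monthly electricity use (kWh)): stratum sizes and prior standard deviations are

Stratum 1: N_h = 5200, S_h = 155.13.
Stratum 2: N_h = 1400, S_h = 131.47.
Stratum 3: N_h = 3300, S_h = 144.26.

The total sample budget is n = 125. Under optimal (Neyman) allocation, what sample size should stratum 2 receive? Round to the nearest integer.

16

Neyman allocation: n_h = n · N_h S_h / Σ N_i S_i, with n = 125.
  stratum 1: N_h·S_h = 5200·155.13 = 806676.00
  stratum 2: N_h·S_h = 1400·131.47 = 184058.00
  stratum 3: N_h·S_h = 3300·144.26 = 476058.00
Σ N_h S_h = 1466792.00
n for stratum 2 = 125·184058.00/1466792.00 = 15.685 → 16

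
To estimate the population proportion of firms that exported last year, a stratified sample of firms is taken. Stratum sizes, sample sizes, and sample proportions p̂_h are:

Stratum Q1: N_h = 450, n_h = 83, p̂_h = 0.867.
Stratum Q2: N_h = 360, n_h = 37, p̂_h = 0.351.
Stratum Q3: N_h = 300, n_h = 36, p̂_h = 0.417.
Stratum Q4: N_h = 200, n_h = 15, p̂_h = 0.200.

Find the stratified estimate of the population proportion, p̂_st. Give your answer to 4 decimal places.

N = 1310; stratum weights W_h = N_h/N.
p̂_st = Σ W_h p̂_h = (450·0.867 + 360·0.351 + 300·0.417 + 200·0.200)/1310 = 0.52031

p̂_st ≈ 0.5203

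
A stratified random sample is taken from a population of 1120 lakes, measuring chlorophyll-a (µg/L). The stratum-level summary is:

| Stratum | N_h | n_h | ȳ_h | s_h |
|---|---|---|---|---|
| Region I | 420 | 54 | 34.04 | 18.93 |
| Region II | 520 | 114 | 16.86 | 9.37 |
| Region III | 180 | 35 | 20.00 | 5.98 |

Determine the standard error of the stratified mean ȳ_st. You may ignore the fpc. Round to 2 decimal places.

SE(ȳ_st) ≈ 1.06

V̂(ȳ_st) = Σ W_h² s_h²/n_h, with W_h = N_h/N and N = 1120:
  stratum Region I: (420/1120)²·18.93²/54 = 0.93319
  stratum Region II: (520/1120)²·9.37²/114 = 0.166014
  stratum Region III: (180/1120)²·5.98²/35 = 0.0263902
V̂(ȳ_st) = 1.12559
SE(ȳ_st) = √1.12559 = 1.06094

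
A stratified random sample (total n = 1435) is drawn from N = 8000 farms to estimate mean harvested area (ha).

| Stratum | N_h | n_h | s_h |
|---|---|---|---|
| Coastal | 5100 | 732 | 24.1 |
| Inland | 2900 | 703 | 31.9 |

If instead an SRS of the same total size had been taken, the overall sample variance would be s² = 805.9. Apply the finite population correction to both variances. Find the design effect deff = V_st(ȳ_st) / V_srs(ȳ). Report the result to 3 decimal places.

V̂(ȳ_st) = Σ W_h² (1 − n_h/N_h) s_h²/n_h, with W_h = N_h/N and N = 8000:
  stratum Coastal: (5100/8000)²·(1 − 732/5100)·24.1²/732 = 0.276182
  stratum Inland: (2900/8000)²·(1 − 703/2900)·31.9²/703 = 0.144103
V_st = 0.420286
V_srs = (1 − 1435/8000)·805.9/1435 = 0.460865
deff = V_st / V_srs = 0.420286/0.460865 = 0.9119

deff ≈ 0.912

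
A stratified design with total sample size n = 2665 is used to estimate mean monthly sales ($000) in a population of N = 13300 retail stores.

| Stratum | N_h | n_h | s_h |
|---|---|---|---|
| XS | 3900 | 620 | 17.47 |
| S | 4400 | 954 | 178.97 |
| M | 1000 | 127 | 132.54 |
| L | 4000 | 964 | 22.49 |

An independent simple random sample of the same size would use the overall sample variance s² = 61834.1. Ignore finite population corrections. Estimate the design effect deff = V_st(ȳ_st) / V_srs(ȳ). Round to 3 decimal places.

deff ≈ 0.196

V̂(ȳ_st) = Σ W_h² s_h²/n_h, with W_h = N_h/N and N = 13300:
  stratum XS: (3900/13300)²·17.47²/620 = 0.0423272
  stratum S: (4400/13300)²·178.97²/954 = 3.67463
  stratum M: (1000/13300)²·132.54²/127 = 0.781964
  stratum L: (4000/13300)²·22.49²/964 = 0.047459
V_st = 4.54639
V_srs = s²/n = 61834.1/2665 = 23.2023
deff = V_st / V_srs = 4.54639/23.2023 = 0.1959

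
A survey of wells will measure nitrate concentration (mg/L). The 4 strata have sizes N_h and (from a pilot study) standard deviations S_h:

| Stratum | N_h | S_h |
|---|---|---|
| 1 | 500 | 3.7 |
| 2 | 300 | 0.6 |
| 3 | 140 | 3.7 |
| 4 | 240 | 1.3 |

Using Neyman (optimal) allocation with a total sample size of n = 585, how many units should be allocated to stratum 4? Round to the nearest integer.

64

Neyman allocation: n_h = n · N_h S_h / Σ N_i S_i, with n = 585.
  stratum 1: N_h·S_h = 500·3.7 = 1850.00
  stratum 2: N_h·S_h = 300·0.6 = 180.00
  stratum 3: N_h·S_h = 140·3.7 = 518.00
  stratum 4: N_h·S_h = 240·1.3 = 312.00
Σ N_h S_h = 2860.00
n for stratum 4 = 585·312.00/2860.00 = 63.818 → 64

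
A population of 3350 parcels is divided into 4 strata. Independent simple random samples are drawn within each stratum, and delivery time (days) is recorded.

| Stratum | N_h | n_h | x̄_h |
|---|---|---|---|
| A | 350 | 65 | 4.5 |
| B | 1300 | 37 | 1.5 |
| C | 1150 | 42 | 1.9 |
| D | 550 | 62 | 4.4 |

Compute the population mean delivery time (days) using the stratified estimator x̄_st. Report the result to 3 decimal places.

N = Σ N_h = 3350. Stratum weights W_h = N_h/N.
x̄_st = (350·4.5 + 1300·1.5 + 1150·1.9 + 550·4.4) / 3350 = 2.42687

x̄_st ≈ 2.427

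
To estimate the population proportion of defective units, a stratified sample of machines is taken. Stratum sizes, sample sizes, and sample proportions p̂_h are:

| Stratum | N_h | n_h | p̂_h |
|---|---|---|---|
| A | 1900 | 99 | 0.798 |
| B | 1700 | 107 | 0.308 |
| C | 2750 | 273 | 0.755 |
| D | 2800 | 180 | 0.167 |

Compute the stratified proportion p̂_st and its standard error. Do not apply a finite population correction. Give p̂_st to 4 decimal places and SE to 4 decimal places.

N = 9150; stratum weights W_h = N_h/N.
p̂_st = Σ W_h p̂_h = (1900·0.798 + 1700·0.308 + 2750·0.755 + 2800·0.167)/9150 = 0.50095
V̂(p̂_st) = Σ W_h² p̂_h(1−p̂_h)/(n_h−1):
  stratum A: (1900/9150)²·0.798·0.202/98 = 7.0924e-05
  stratum B: (1700/9150)²·0.308·0.692/106 = 6.94075e-05
  stratum C: (2750/9150)²·0.755·0.245/272 = 6.14281e-05
  stratum D: (2800/9150)²·0.167·0.833/179 = 7.2775e-05
V̂(p̂_st) = 0.000274535; SE = √V̂ = 0.0165691

p̂_st ≈ 0.5009, SE ≈ 0.0166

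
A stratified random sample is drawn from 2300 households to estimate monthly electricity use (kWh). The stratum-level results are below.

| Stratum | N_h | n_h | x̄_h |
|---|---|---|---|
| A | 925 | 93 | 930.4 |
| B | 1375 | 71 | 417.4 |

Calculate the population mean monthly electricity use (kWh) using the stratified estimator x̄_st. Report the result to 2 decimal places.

x̄_st ≈ 623.72

N = Σ N_h = 2300. Stratum weights W_h = N_h/N.
x̄_st = (925·930.4 + 1375·417.4) / 2300 = 623.7152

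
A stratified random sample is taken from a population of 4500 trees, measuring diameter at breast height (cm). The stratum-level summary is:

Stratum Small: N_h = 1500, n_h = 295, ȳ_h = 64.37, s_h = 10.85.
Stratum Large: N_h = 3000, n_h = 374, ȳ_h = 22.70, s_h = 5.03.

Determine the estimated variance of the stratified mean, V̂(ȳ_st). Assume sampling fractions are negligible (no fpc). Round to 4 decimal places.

V̂(ȳ_st) = Σ W_h² s_h²/n_h, with W_h = N_h/N and N = 4500:
  stratum Small: (1500/4500)²·10.85²/295 = 0.0443399
  stratum Large: (3000/4500)²·5.03²/374 = 0.0300664
V̂(ȳ_st) = 0.0744064

V̂(ȳ_st) ≈ 0.0744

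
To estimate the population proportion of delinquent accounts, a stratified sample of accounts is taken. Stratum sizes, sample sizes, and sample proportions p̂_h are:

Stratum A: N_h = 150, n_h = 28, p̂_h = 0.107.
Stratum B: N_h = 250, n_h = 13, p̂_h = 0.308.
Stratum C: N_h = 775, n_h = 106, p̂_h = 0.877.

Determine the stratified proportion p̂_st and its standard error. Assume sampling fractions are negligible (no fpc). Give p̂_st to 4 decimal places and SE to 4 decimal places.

N = 1175; stratum weights W_h = N_h/N.
p̂_st = Σ W_h p̂_h = (150·0.107 + 250·0.308 + 775·0.877)/1175 = 0.65764
V̂(p̂_st) = Σ W_h² p̂_h(1−p̂_h)/(n_h−1):
  stratum A: (150/1175)²·0.107·0.893/27 = 5.76738e-05
  stratum B: (250/1175)²·0.308·0.692/12 = 0.000804044
  stratum C: (775/1175)²·0.877·0.123/105 = 0.000446934
V̂(p̂_st) = 0.00130865; SE = √V̂ = 0.0361753

p̂_st ≈ 0.6576, SE ≈ 0.0362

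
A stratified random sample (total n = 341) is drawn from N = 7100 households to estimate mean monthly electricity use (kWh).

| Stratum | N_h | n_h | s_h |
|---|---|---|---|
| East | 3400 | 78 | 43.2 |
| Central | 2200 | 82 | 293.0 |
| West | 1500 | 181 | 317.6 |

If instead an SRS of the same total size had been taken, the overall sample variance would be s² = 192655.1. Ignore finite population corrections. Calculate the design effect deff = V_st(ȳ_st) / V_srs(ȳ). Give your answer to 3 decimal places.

deff ≈ 0.232

V̂(ȳ_st) = Σ W_h² s_h²/n_h, with W_h = N_h/N and N = 7100:
  stratum East: (3400/7100)²·43.2²/78 = 5.48674
  stratum Central: (2200/7100)²·293.0²/82 = 100.519
  stratum West: (1500/7100)²·317.6²/181 = 24.8741
V_st = 130.88
V_srs = s²/n = 192655.1/341 = 564.971
deff = V_st / V_srs = 130.88/564.971 = 0.2317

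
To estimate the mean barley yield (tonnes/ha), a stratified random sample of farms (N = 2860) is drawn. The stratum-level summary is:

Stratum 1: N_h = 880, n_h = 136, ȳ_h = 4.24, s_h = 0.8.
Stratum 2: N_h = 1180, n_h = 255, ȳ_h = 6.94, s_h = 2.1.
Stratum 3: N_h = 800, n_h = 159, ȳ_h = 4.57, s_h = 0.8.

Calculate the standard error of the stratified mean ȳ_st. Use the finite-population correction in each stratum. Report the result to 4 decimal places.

SE(ȳ_st) ≈ 0.0542

V̂(ȳ_st) = Σ W_h² (1 − n_h/N_h) s_h²/n_h, with W_h = N_h/N and N = 2860:
  stratum 1: (880/2860)²·(1 − 136/880)·0.8²/136 = 0.000376673
  stratum 2: (1180/2860)²·(1 − 255/1180)·2.1²/255 = 0.00230776
  stratum 3: (800/2860)²·(1 − 159/800)·0.8²/159 = 0.000252347
V̂(ȳ_st) = 0.00293678
SE(ȳ_st) = √0.00293678 = 0.054192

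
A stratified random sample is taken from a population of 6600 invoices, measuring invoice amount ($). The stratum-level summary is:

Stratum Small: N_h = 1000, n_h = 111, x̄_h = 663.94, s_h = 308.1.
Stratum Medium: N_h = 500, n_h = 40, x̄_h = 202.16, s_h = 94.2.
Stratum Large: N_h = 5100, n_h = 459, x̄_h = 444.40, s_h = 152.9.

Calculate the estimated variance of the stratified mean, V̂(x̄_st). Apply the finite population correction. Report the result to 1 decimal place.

V̂(x̄_st) = Σ W_h² (1 − n_h/N_h) s_h²/n_h, with W_h = N_h/N and N = 6600:
  stratum Small: (1000/6600)²·(1 − 111/1000)·308.1²/111 = 17.4532
  stratum Medium: (500/6600)²·(1 − 40/500)·94.2²/40 = 1.17134
  stratum Large: (5100/6600)²·(1 − 459/5100)·152.9²/459 = 27.6755
V̂(x̄_st) = 46.3

V̂(x̄_st) ≈ 46.3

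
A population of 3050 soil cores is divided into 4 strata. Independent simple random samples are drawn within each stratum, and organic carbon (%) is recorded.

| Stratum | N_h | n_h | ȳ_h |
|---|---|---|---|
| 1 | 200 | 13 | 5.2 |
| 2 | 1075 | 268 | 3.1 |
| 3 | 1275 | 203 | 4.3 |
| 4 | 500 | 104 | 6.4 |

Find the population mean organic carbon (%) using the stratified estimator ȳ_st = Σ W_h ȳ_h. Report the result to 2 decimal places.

ȳ_st ≈ 4.28

N = Σ N_h = 3050. Stratum weights W_h = N_h/N.
ȳ_st = (200·5.2 + 1075·3.1 + 1275·4.3 + 500·6.4) / 3050 = 4.2803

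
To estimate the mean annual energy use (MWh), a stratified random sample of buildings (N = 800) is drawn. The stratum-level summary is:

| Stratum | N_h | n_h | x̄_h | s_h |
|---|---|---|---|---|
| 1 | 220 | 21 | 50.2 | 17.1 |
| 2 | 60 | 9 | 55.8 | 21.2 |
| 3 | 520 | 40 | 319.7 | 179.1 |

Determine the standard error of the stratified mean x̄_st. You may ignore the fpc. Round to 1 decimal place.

SE(x̄_st) ≈ 18.4

V̂(x̄_st) = Σ W_h² s_h²/n_h, with W_h = N_h/N and N = 800:
  stratum 1: (220/800)²·17.1²/21 = 1.05302
  stratum 2: (60/800)²·21.2²/9 = 0.2809
  stratum 3: (520/800)²·179.1²/40 = 338.811
V̂(x̄_st) = 340.145
SE(x̄_st) = √340.145 = 18.443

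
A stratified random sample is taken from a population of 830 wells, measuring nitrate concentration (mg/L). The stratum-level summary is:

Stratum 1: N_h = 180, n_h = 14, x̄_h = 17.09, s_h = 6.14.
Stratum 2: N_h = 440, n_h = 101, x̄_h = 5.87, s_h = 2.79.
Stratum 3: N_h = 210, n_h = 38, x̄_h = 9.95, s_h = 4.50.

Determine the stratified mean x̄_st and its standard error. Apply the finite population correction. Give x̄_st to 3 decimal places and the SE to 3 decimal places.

x̄_st ≈ 9.336, SE ≈ 0.402

x̄_st = Σ W_h x̄_h = (180·17.09 + 440·5.87 + 210·9.95)/830 = 9.33554
V̂(x̄_st) = Σ W_h² (1 − n_h/N_h) s_h²/n_h, with W_h = N_h/N and N = 830:
  stratum 1: (180/830)²·(1 − 14/180)·6.14²/14 = 0.116797
  stratum 2: (440/830)²·(1 − 101/440)·2.79²/101 = 0.0166872
  stratum 3: (210/830)²·(1 − 38/210)·4.50²/38 = 0.0279404
V̂(x̄_st) = 0.161425
SE(x̄_st) = √0.161425 = 0.401777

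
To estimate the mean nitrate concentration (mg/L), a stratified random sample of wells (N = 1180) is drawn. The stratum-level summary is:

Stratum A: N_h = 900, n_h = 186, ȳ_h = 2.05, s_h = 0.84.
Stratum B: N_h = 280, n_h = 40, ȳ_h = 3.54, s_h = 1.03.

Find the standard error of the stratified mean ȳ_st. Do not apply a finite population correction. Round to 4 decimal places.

SE(ȳ_st) ≈ 0.0608

V̂(ȳ_st) = Σ W_h² s_h²/n_h, with W_h = N_h/N and N = 1180:
  stratum A: (900/1180)²·0.84²/186 = 0.00220682
  stratum B: (280/1180)²·1.03²/40 = 0.00149337
V̂(ȳ_st) = 0.00370019
SE(ȳ_st) = √0.00370019 = 0.0608291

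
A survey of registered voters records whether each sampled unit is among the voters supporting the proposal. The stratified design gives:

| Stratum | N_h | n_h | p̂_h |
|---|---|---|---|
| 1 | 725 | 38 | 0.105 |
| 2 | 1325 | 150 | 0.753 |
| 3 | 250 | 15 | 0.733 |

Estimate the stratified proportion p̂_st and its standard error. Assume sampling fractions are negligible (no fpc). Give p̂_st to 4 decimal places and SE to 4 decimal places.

N = 2300; stratum weights W_h = N_h/N.
p̂_st = Σ W_h p̂_h = (725·0.105 + 1325·0.753 + 250·0.733)/2300 = 0.54657
V̂(p̂_st) = Σ W_h² p̂_h(1−p̂_h)/(n_h−1):
  stratum 1: (725/2300)²·0.105·0.895/37 = 0.000252366
  stratum 2: (1325/2300)²·0.753·0.247/149 = 0.000414268
  stratum 3: (250/2300)²·0.733·0.267/14 = 0.000165163
V̂(p̂_st) = 0.000831797; SE = √V̂ = 0.0288409

p̂_st ≈ 0.5466, SE ≈ 0.0288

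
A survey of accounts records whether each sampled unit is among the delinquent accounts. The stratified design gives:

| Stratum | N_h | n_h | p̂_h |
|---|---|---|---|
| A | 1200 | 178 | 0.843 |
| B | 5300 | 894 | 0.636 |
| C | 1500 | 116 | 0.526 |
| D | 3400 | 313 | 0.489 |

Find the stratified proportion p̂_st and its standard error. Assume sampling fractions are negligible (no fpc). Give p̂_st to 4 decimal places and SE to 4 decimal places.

N = 11400; stratum weights W_h = N_h/N.
p̂_st = Σ W_h p̂_h = (1200·0.843 + 5300·0.636 + 1500·0.526 + 3400·0.489)/11400 = 0.59947
V̂(p̂_st) = Σ W_h² p̂_h(1−p̂_h)/(n_h−1):
  stratum A: (1200/11400)²·0.843·0.157/177 = 8.28527e-06
  stratum B: (5300/11400)²·0.636·0.364/893 = 5.60337e-05
  stratum C: (1500/11400)²·0.526·0.474/115 = 3.75352e-05
  stratum D: (3400/11400)²·0.489·0.511/312 = 7.12399e-05
V̂(p̂_st) = 0.000173094; SE = √V̂ = 0.0131565

p̂_st ≈ 0.5995, SE ≈ 0.0132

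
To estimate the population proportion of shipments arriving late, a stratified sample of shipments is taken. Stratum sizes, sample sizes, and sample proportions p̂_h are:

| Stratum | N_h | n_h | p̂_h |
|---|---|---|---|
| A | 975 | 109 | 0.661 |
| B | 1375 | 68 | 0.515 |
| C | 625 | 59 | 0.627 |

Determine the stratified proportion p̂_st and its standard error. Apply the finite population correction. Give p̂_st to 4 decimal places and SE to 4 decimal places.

p̂_st ≈ 0.5864, SE ≈ 0.0334

N = 2975; stratum weights W_h = N_h/N.
p̂_st = Σ W_h p̂_h = (975·0.661 + 1375·0.515 + 625·0.627)/2975 = 0.58638
V̂(p̂_st) = Σ W_h² (1 − n_h/N_h) p̂_h(1−p̂_h)/(n_h−1):
  stratum A: (975/2975)²·(1 − 109/975)·0.661·0.339/108 = 0.000197937
  stratum B: (1375/2975)²·(1 − 68/1375)·0.515·0.485/67 = 0.00075697
  stratum C: (625/2975)²·(1 − 59/625)·0.627·0.373/58 = 0.000161165
V̂(p̂_st) = 0.00111607; SE = √V̂ = 0.0334077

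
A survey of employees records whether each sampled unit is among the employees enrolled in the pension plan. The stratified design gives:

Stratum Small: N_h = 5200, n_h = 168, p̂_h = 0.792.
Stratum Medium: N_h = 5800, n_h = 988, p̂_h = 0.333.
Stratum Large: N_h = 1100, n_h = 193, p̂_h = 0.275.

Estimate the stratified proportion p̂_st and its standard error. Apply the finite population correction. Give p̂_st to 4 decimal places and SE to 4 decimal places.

N = 12100; stratum weights W_h = N_h/N.
p̂_st = Σ W_h p̂_h = (5200·0.792 + 5800·0.333 + 1100·0.275)/12100 = 0.52498
V̂(p̂_st) = Σ W_h² (1 − n_h/N_h) p̂_h(1−p̂_h)/(n_h−1):
  stratum Small: (5200/12100)²·(1 − 168/5200)·0.792·0.208/167 = 0.000176297
  stratum Medium: (5800/12100)²·(1 − 988/5800)·0.333·0.667/987 = 4.28979e-05
  stratum Large: (1100/12100)²·(1 − 193/1100)·0.275·0.725/192 = 7.07618e-06
V̂(p̂_st) = 0.000226271; SE = √V̂ = 0.0150423

p̂_st ≈ 0.5250, SE ≈ 0.0150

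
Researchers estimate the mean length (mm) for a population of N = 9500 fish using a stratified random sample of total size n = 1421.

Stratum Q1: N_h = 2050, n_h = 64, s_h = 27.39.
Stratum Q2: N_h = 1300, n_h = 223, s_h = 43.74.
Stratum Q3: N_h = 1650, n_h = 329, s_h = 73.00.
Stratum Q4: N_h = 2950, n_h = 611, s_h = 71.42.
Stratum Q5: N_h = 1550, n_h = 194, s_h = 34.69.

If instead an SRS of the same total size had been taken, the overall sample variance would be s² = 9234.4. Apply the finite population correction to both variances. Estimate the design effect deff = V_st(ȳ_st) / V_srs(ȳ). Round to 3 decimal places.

V̂(ȳ_st) = Σ W_h² (1 − n_h/N_h) s_h²/n_h, with W_h = N_h/N and N = 9500:
  stratum Q1: (2050/9500)²·(1 − 64/2050)·27.39²/64 = 0.528798
  stratum Q2: (1300/9500)²·(1 − 223/1300)·43.74²/223 = 0.133096
  stratum Q3: (1650/9500)²·(1 − 329/1650)·73.00²/329 = 0.391191
  stratum Q4: (2950/9500)²·(1 − 611/2950)·71.42²/611 = 0.638269
  stratum Q5: (1550/9500)²·(1 − 194/1550)·34.69²/194 = 0.144461
V_st = 1.83582
V_srs = (1 − 1421/9500)·9234.4/1421 = 5.52648
deff = V_st / V_srs = 1.83582/5.52648 = 0.3322

deff ≈ 0.332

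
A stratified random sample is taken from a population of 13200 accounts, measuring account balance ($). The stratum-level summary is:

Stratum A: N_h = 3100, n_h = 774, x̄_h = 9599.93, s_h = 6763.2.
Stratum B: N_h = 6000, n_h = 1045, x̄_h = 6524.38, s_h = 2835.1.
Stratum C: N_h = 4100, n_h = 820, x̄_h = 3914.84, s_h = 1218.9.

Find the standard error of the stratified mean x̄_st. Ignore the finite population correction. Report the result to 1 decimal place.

V̂(x̄_st) = Σ W_h² s_h²/n_h, with W_h = N_h/N and N = 13200:
  stratum A: (3100/13200)²·6763.2²/774 = 3259.41
  stratum B: (6000/13200)²·2835.1²/1045 = 1589.19
  stratum C: (4100/13200)²·1218.9²/820 = 174.8
V̂(x̄_st) = 5023.4
SE(x̄_st) = √5023.4 = 70.8759

SE(x̄_st) ≈ 70.9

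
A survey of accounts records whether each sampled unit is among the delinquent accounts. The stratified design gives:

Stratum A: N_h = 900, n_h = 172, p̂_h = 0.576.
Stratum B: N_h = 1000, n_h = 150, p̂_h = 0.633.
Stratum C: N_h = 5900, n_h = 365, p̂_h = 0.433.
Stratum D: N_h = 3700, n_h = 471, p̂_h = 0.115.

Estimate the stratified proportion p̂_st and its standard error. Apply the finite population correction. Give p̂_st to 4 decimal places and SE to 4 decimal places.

N = 11500; stratum weights W_h = N_h/N.
p̂_st = Σ W_h p̂_h = (900·0.576 + 1000·0.633 + 5900·0.433 + 3700·0.115)/11500 = 0.35927
V̂(p̂_st) = Σ W_h² (1 − n_h/N_h) p̂_h(1−p̂_h)/(n_h−1):
  stratum A: (900/11500)²·(1 − 172/900)·0.576·0.424/171 = 7.07572e-06
  stratum B: (1000/11500)²·(1 − 150/1000)·0.633·0.367/149 = 1.00209e-05
  stratum C: (5900/11500)²·(1 − 365/5900)·0.433·0.567/364 = 0.00016655
  stratum D: (3700/11500)²·(1 − 471/3700)·0.115·0.885/470 = 1.95622e-05
V̂(p̂_st) = 0.000203208; SE = √V̂ = 0.0142551

p̂_st ≈ 0.3593, SE ≈ 0.0143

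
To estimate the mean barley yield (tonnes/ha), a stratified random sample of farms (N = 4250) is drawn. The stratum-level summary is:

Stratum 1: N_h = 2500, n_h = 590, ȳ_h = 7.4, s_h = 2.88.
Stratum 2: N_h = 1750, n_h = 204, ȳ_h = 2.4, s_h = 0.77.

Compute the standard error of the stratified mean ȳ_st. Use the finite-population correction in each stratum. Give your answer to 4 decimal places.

V̂(ȳ_st) = Σ W_h² (1 − n_h/N_h) s_h²/n_h, with W_h = N_h/N and N = 4250:
  stratum 1: (2500/4250)²·(1 − 590/2500)·2.88²/590 = 0.00371645
  stratum 2: (1750/4250)²·(1 − 204/1750)·0.77²/204 = 0.000435332
V̂(ȳ_st) = 0.00415178
SE(ȳ_st) = √0.00415178 = 0.0644343

SE(ȳ_st) ≈ 0.0644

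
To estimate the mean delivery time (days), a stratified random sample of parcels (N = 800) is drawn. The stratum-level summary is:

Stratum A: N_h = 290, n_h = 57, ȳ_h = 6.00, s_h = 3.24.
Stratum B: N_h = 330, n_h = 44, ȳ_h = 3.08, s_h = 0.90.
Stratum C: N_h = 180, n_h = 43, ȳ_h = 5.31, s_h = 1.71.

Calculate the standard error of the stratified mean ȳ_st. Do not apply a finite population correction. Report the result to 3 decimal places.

V̂(ȳ_st) = Σ W_h² s_h²/n_h, with W_h = N_h/N and N = 800:
  stratum A: (290/800)²·3.24²/57 = 0.0242009
  stratum B: (330/800)²·0.90²/44 = 0.00313242
  stratum C: (180/800)²·1.71²/43 = 0.00344262
V̂(ȳ_st) = 0.0307759
SE(ȳ_st) = √0.0307759 = 0.175431

SE(ȳ_st) ≈ 0.175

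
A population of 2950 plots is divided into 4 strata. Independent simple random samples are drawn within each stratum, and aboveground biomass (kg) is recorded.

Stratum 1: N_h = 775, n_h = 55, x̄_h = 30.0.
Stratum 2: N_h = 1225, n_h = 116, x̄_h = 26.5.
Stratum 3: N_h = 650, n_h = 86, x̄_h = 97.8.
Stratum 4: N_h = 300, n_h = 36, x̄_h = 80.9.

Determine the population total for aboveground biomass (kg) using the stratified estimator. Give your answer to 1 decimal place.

τ̂_st ≈ 143552.5

τ̂_st = Σ N_h x̄_h = 775·30.0 + 1225·26.5 + 650·97.8 + 300·80.9 = 143552.5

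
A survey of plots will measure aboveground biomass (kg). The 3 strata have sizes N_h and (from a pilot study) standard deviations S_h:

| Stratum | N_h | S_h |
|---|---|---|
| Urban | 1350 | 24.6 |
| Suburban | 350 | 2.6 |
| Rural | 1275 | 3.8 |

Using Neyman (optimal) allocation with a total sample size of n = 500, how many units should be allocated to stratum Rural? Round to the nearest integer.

62

Neyman allocation: n_h = n · N_h S_h / Σ N_i S_i, with n = 500.
  stratum Urban: N_h·S_h = 1350·24.6 = 33210.00
  stratum Suburban: N_h·S_h = 350·2.6 = 910.00
  stratum Rural: N_h·S_h = 1275·3.8 = 4845.00
Σ N_h S_h = 38965.00
n for stratum Rural = 500·4845.00/38965.00 = 62.171 → 62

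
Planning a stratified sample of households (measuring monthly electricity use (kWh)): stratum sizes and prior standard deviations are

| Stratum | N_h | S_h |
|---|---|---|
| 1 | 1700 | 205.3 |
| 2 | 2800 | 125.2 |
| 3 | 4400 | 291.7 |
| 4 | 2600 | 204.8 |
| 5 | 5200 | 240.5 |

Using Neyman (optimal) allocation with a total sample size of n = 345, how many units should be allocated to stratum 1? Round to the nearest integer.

32

Neyman allocation: n_h = n · N_h S_h / Σ N_i S_i, with n = 345.
  stratum 1: N_h·S_h = 1700·205.3 = 349010.00
  stratum 2: N_h·S_h = 2800·125.2 = 350560.00
  stratum 3: N_h·S_h = 4400·291.7 = 1283480.00
  stratum 4: N_h·S_h = 2600·204.8 = 532480.00
  stratum 5: N_h·S_h = 5200·240.5 = 1250600.00
Σ N_h S_h = 3766130.00
n for stratum 1 = 345·349010.00/3766130.00 = 31.971 → 32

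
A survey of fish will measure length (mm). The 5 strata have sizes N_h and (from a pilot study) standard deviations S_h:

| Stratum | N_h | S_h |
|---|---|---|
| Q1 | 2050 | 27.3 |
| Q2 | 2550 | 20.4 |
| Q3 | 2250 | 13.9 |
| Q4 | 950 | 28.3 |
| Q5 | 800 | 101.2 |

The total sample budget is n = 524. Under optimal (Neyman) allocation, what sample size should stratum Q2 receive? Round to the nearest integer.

Neyman allocation: n_h = n · N_h S_h / Σ N_i S_i, with n = 524.
  stratum Q1: N_h·S_h = 2050·27.3 = 55965.00
  stratum Q2: N_h·S_h = 2550·20.4 = 52020.00
  stratum Q3: N_h·S_h = 2250·13.9 = 31275.00
  stratum Q4: N_h·S_h = 950·28.3 = 26885.00
  stratum Q5: N_h·S_h = 800·101.2 = 80960.00
Σ N_h S_h = 247105.00
n for stratum Q2 = 524·52020.00/247105.00 = 110.311 → 110

110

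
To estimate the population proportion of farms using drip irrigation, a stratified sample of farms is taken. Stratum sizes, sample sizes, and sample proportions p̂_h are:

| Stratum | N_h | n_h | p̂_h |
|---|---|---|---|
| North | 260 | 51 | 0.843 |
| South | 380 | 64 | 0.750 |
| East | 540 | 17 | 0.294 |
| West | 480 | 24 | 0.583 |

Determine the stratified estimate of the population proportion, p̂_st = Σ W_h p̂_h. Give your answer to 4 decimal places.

p̂_st ≈ 0.5679

N = 1660; stratum weights W_h = N_h/N.
p̂_st = Σ W_h p̂_h = (260·0.843 + 380·0.750 + 540·0.294 + 480·0.583)/1660 = 0.56794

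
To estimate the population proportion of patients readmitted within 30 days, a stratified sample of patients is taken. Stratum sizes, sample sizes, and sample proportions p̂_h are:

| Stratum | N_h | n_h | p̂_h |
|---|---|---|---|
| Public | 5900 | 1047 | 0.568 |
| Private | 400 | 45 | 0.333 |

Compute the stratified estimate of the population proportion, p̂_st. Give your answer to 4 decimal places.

N = 6300; stratum weights W_h = N_h/N.
p̂_st = Σ W_h p̂_h = (5900·0.568 + 400·0.333)/6300 = 0.55308

p̂_st ≈ 0.5531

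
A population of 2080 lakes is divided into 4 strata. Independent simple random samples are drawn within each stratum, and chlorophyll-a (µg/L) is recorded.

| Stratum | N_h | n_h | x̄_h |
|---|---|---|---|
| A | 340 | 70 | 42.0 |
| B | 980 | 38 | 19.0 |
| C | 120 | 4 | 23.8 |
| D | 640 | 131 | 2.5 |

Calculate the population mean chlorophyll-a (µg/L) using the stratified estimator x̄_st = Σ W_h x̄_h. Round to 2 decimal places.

N = Σ N_h = 2080. Stratum weights W_h = N_h/N.
x̄_st = (340·42.0 + 980·19.0 + 120·23.8 + 640·2.5) / 2080 = 17.9596

x̄_st ≈ 17.96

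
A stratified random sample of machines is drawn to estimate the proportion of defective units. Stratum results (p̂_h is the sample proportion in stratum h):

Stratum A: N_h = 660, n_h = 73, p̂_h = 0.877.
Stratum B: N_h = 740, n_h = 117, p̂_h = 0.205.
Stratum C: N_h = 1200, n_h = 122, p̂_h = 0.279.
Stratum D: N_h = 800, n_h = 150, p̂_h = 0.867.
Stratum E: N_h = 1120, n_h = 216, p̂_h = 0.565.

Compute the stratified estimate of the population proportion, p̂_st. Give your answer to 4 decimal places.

N = 4520; stratum weights W_h = N_h/N.
p̂_st = Σ W_h p̂_h = (660·0.877 + 740·0.205 + 1200·0.279 + 800·0.867 + 1120·0.565)/4520 = 0.52914

p̂_st ≈ 0.5291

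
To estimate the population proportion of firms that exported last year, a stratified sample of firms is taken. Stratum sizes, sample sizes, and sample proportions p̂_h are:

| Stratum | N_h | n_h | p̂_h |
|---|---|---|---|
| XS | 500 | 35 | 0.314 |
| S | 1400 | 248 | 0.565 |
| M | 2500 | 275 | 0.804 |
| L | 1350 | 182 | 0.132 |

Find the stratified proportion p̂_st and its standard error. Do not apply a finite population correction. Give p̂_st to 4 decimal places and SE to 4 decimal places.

N = 5750; stratum weights W_h = N_h/N.
p̂_st = Σ W_h p̂_h = (500·0.314 + 1400·0.565 + 2500·0.804 + 1350·0.132)/5750 = 0.54543
V̂(p̂_st) = Σ W_h² p̂_h(1−p̂_h)/(n_h−1):
  stratum XS: (500/5750)²·0.314·0.686/34 = 4.79048e-05
  stratum S: (1400/5750)²·0.565·0.435/247 = 5.89877e-05
  stratum M: (2500/5750)²·0.804·0.196/274 = 0.000108719
  stratum L: (1350/5750)²·0.132·0.868/181 = 3.48937e-05
V̂(p̂_st) = 0.000250505; SE = √V̂ = 0.0158274

p̂_st ≈ 0.5454, SE ≈ 0.0158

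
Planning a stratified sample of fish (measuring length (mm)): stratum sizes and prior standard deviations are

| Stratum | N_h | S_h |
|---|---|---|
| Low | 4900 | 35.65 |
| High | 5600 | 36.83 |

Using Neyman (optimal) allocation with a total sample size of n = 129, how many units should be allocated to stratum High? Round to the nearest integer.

70

Neyman allocation: n_h = n · N_h S_h / Σ N_i S_i, with n = 129.
  stratum Low: N_h·S_h = 4900·35.65 = 174685.00
  stratum High: N_h·S_h = 5600·36.83 = 206248.00
Σ N_h S_h = 380933.00
n for stratum High = 129·206248.00/380933.00 = 69.844 → 70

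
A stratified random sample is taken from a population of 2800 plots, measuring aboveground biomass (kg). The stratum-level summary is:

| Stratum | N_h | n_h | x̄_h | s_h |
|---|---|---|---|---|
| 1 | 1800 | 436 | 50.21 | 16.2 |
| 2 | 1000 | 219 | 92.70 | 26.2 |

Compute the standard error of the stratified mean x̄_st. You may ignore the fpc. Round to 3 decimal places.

V̂(x̄_st) = Σ W_h² s_h²/n_h, with W_h = N_h/N and N = 2800:
  stratum 1: (1800/2800)²·16.2²/436 = 0.248755
  stratum 2: (1000/2800)²·26.2²/219 = 0.3998
V̂(x̄_st) = 0.648555
SE(x̄_st) = √0.648555 = 0.805329

SE(x̄_st) ≈ 0.805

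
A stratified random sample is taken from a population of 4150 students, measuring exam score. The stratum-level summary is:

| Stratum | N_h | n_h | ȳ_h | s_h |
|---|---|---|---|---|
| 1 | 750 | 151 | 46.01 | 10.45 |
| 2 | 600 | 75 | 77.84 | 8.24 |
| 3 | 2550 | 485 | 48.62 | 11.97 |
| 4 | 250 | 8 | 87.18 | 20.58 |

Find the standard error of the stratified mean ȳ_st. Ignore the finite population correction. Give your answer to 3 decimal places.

SE(ȳ_st) ≈ 0.588

V̂(ȳ_st) = Σ W_h² s_h²/n_h, with W_h = N_h/N and N = 4150:
  stratum 1: (750/4150)²·10.45²/151 = 0.0236201
  stratum 2: (600/4150)²·8.24²/75 = 0.0189234
  stratum 3: (2550/4150)²·11.97²/485 = 0.11154
  stratum 4: (250/4150)²·20.58²/8 = 0.192125
V̂(ȳ_st) = 0.346209
SE(ȳ_st) = √0.346209 = 0.588395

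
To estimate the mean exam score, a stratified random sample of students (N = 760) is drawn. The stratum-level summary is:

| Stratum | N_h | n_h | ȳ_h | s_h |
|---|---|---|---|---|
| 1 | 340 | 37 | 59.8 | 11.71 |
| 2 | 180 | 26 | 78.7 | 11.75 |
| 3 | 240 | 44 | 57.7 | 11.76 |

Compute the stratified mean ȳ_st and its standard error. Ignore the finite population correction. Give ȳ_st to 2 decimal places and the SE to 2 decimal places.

ȳ_st ≈ 63.61, SE ≈ 1.16

ȳ_st = Σ W_h ȳ_h = (340·59.8 + 180·78.7 + 240·57.7)/760 = 63.61316
V̂(ȳ_st) = Σ W_h² s_h²/n_h, with W_h = N_h/N and N = 760:
  stratum 1: (340/760)²·11.71²/37 = 0.741725
  stratum 2: (180/760)²·11.75²/26 = 0.297866
  stratum 3: (240/760)²·11.76²/44 = 0.313442
V̂(ȳ_st) = 1.35303
SE(ȳ_st) = √1.35303 = 1.1632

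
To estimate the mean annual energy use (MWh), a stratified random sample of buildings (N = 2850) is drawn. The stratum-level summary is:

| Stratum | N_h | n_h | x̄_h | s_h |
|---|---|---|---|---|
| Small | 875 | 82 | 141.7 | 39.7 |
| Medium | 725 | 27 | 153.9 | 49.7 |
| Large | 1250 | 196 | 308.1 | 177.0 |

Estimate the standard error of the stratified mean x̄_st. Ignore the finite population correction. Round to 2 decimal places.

V̂(x̄_st) = Σ W_h² s_h²/n_h, with W_h = N_h/N and N = 2850:
  stratum Small: (875/2850)²·39.7²/82 = 1.81173
  stratum Medium: (725/2850)²·49.7²/27 = 5.92019
  stratum Large: (1250/2850)²·177.0²/196 = 30.7483
V̂(x̄_st) = 38.4802
SE(x̄_st) = √38.4802 = 6.20324

SE(x̄_st) ≈ 6.20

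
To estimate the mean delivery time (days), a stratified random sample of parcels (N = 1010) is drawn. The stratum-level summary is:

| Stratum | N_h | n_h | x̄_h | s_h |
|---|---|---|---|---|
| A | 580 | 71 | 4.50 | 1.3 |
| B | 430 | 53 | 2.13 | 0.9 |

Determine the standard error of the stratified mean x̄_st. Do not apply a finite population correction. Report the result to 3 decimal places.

V̂(x̄_st) = Σ W_h² s_h²/n_h, with W_h = N_h/N and N = 1010:
  stratum A: (580/1010)²·1.3²/71 = 0.00784949
  stratum B: (430/1010)²·0.9²/53 = 0.00277015
V̂(x̄_st) = 0.0106196
SE(x̄_st) = √0.0106196 = 0.103052

SE(x̄_st) ≈ 0.103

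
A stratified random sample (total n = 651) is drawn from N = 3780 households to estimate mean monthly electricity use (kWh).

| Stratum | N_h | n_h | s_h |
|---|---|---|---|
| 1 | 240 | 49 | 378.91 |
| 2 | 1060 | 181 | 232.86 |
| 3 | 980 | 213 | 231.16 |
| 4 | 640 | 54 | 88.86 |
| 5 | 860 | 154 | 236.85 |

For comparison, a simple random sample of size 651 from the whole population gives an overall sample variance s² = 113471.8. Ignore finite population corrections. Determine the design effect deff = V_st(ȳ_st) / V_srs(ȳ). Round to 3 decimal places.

deff ≈ 0.432

V̂(ȳ_st) = Σ W_h² s_h²/n_h, with W_h = N_h/N and N = 3780:
  stratum 1: (240/3780)²·378.91²/49 = 11.8118
  stratum 2: (1060/3780)²·232.86²/181 = 23.5581
  stratum 3: (980/3780)²·231.16²/213 = 16.8622
  stratum 4: (640/3780)²·88.86²/54 = 4.19175
  stratum 5: (860/3780)²·236.85²/154 = 18.8556
V_st = 75.2793
V_srs = s²/n = 113471.8/651 = 174.304
deff = V_st / V_srs = 75.2793/174.304 = 0.4319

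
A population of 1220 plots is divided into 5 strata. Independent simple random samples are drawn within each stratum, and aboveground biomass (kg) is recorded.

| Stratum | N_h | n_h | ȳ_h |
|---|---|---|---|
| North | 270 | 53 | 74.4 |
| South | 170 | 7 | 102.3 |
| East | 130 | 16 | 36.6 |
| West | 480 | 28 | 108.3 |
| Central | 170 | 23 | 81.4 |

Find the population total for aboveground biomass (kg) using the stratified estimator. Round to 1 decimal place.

τ̂_st = Σ N_h ȳ_h = 270·74.4 + 170·102.3 + 130·36.6 + 480·108.3 + 170·81.4 = 108059.0

τ̂_st ≈ 108059.0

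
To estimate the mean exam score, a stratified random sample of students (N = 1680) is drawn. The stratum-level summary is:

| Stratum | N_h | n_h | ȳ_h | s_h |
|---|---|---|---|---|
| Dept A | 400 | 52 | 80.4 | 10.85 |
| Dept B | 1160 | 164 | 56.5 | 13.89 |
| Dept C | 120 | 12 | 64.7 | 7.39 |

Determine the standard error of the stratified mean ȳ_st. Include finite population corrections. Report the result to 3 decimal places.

SE(ȳ_st) ≈ 0.784

V̂(ȳ_st) = Σ W_h² (1 − n_h/N_h) s_h²/n_h, with W_h = N_h/N and N = 1680:
  stratum Dept A: (400/1680)²·(1 − 52/400)·10.85²/52 = 0.111655
  stratum Dept B: (1160/1680)²·(1 − 164/1160)·13.89²/164 = 0.48157
  stratum Dept C: (120/1680)²·(1 − 12/120)·7.39²/12 = 0.0208975
V̂(ȳ_st) = 0.614122
SE(ȳ_st) = √0.614122 = 0.783659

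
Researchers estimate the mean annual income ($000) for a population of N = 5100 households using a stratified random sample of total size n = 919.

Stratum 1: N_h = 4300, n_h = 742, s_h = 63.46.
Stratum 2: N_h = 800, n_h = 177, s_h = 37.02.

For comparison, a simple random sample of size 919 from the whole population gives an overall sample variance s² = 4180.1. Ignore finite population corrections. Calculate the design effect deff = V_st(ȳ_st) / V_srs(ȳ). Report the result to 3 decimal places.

deff ≈ 0.890

V̂(ȳ_st) = Σ W_h² s_h²/n_h, with W_h = N_h/N and N = 5100:
  stratum 1: (4300/5100)²·63.46²/742 = 3.85827
  stratum 2: (800/5100)²·37.02²/177 = 0.190519
V_st = 4.04879
V_srs = s²/n = 4180.1/919 = 4.54853
deff = V_st / V_srs = 4.04879/4.54853 = 0.8901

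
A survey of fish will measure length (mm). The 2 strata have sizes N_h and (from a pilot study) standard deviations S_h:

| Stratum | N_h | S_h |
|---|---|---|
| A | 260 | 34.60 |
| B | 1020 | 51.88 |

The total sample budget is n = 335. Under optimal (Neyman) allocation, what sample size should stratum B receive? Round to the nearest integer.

286

Neyman allocation: n_h = n · N_h S_h / Σ N_i S_i, with n = 335.
  stratum A: N_h·S_h = 260·34.60 = 8996.00
  stratum B: N_h·S_h = 1020·51.88 = 52917.60
Σ N_h S_h = 61913.60
n for stratum B = 335·52917.60/61913.60 = 286.325 → 286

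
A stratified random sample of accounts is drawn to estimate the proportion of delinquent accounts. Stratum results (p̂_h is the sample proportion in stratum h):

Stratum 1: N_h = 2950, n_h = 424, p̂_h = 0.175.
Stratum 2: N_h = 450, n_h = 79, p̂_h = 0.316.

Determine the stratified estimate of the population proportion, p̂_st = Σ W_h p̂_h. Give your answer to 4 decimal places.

p̂_st ≈ 0.1937

N = 3400; stratum weights W_h = N_h/N.
p̂_st = Σ W_h p̂_h = (2950·0.175 + 450·0.316)/3400 = 0.19366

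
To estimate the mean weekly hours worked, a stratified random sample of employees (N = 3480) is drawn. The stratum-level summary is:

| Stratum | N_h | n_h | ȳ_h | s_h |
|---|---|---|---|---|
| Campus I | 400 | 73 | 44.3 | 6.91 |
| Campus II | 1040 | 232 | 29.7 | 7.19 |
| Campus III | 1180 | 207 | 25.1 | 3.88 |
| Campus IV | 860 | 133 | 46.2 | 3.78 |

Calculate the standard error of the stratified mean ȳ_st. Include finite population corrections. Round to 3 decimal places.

V̂(ȳ_st) = Σ W_h² (1 − n_h/N_h) s_h²/n_h, with W_h = N_h/N and N = 3480:
  stratum Campus I: (400/3480)²·(1 − 73/400)·6.91²/73 = 0.00706452
  stratum Campus II: (1040/3480)²·(1 − 232/1040)·7.19²/232 = 0.0154617
  stratum Campus III: (1180/3480)²·(1 − 207/1180)·3.88²/207 = 0.00689492
  stratum Campus IV: (860/3480)²·(1 − 133/860)·3.78²/133 = 0.00554634
V̂(ȳ_st) = 0.0349674
SE(ȳ_st) = √0.0349674 = 0.186996

SE(ȳ_st) ≈ 0.187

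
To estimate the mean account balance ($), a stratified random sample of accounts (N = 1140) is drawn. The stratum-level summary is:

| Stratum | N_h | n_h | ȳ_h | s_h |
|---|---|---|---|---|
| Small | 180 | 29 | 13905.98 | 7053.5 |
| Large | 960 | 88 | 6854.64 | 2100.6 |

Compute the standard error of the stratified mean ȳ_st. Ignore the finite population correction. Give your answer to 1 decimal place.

V̂(ȳ_st) = Σ W_h² s_h²/n_h, with W_h = N_h/N and N = 1140:
  stratum Small: (180/1140)²·7053.5²/29 = 42770.7
  stratum Large: (960/1140)²·2100.6²/88 = 35558
V̂(ȳ_st) = 78328.7
SE(ȳ_st) = √78328.7 = 279.873

SE(ȳ_st) ≈ 279.9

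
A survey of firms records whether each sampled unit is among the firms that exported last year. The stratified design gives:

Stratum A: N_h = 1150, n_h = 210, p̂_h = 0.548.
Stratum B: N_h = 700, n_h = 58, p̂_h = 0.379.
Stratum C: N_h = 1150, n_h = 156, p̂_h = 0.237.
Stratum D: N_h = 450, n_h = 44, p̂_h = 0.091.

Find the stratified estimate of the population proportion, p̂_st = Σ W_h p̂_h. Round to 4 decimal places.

p̂_st ≈ 0.3504

N = 3450; stratum weights W_h = N_h/N.
p̂_st = Σ W_h p̂_h = (1150·0.548 + 700·0.379 + 1150·0.237 + 450·0.091)/3450 = 0.35043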